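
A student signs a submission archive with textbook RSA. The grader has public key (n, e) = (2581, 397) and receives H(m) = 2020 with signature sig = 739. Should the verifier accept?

sig^2 ≡ 739^2 = 546121 ≡ 1530
sig^4 ≡ 1530^2 = 2340900 ≡ 2514
sig^8 ≡ 2514^2 = 6320196 ≡ 1908
sig^16 ≡ 1908^2 = 3640464 ≡ 1254
sig^32 ≡ 1254^2 = 1572516 ≡ 687
sig^64 ≡ 687^2 = 471969 ≡ 2227
sig^128 ≡ 2227^2 = 4959529 ≡ 1428
sig^256 ≡ 1428^2 = 2039184 ≡ 194
397 = 256 + 128 + 8 + 4 + 1, so sig^397 ≡ 194·1428·1908·2514·739 ≡ 2020 (mod 2581)
sig^397 mod 2581 = 2020 matches H(m).

accept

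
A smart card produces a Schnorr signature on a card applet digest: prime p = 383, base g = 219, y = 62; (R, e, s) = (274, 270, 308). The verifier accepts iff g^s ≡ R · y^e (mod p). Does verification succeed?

g^s mod p:
Squares mod 383: 219^1≡219, 219^2≡86, 219^4≡119, 219^8≡373, 219^16≡100, 219^32≡42, 219^64≡232, 219^128≡204, 219^256≡252
308 = 256 + 32 + 16 + 4, so 219^308 ≡ 252·42·100·119 ≡ 50 (mod 383)
R · y^e mod p:
Squares mod 383: 62^1≡62, 62^2≡14, 62^4≡196, 62^8≡116, 62^16≡51, 62^32≡303, 62^64≡272, 62^128≡65, 62^256≡12
270 = 256 + 8 + 4 + 2, so 62^270 ≡ 12·116·196·14 ≡ 372 (mod 383)
274·372 = 101928 ≡ 50 (mod 383)
50 ≡ 50 (mod 383); signature holds.

passes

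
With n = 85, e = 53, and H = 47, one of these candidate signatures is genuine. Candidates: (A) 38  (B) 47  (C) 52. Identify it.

Candidate A: Squares mod 85: 38^1≡38, 38^2≡84, 38^4≡1, 38^8≡1, 38^16≡1, 38^32≡1; 53 = 32 + 16 + 4 + 1, so 38^53 ≡ 1·1·1·38 ≡ 38 (mod 85)
Candidate B: Squares mod 85: 47^1≡47, 47^2≡84, 47^4≡1, 47^8≡1, 47^16≡1, 47^32≡1; 53 = 32 + 16 + 4 + 1, so 47^53 ≡ 1·1·1·47 ≡ 47 (mod 85)
  → matches H = 47
Candidate C: Squares mod 85: 52^1≡52, 52^2≡69, 52^4≡1, 52^8≡1, 52^16≡1, 52^32≡1; 53 = 32 + 16 + 4 + 1, so 52^53 ≡ 1·1·1·52 ≡ 52 (mod 85)

B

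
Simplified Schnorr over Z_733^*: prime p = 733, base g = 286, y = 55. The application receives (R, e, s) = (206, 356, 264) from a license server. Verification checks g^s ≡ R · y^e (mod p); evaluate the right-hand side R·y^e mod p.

270

55^2 = 3025 ≡ 93
55^4 ≡ 93^2 = 8649 ≡ 586
55^8 ≡ 586^2 = 343396 ≡ 352
55^16 ≡ 352^2 = 123904 ≡ 27
55^32 ≡ 27^2 = 729
55^64 ≡ 729^2 = 531441 ≡ 16
55^128 ≡ 16^2 = 256
55^256 ≡ 256^2 = 65536 ≡ 299
356 = 256 + 64 + 32 + 4, so 55^356 ≡ 299·16·729·586 ≡ 471 (mod 733)
R · y^e ≡ 206·471 = 97026 ≡ 270 (mod 733)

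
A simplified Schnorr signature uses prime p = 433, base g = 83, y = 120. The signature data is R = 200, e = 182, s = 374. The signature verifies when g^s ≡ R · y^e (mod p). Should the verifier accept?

g^s mod p:
83^2 = 6889 ≡ 394
83^4 ≡ 394^2 = 155236 ≡ 222
83^8 ≡ 222^2 = 49284 ≡ 355
83^16 ≡ 355^2 = 126025 ≡ 22
83^32 ≡ 22^2 = 484 ≡ 51
83^64 ≡ 51^2 = 2601 ≡ 3
83^128 ≡ 3^2 = 9
83^256 ≡ 9^2 = 81
374 = 256 + 64 + 32 + 16 + 4 + 2, so 83^374 ≡ 81·3·51·22·222·394 ≡ 145 (mod 433)
R · y^e mod p:
120^2 = 14400 ≡ 111
120^4 ≡ 111^2 = 12321 ≡ 197
120^8 ≡ 197^2 = 38809 ≡ 272
120^16 ≡ 272^2 = 73984 ≡ 374
120^32 ≡ 374^2 = 139876 ≡ 17
120^64 ≡ 17^2 = 289
120^128 ≡ 289^2 = 83521 ≡ 385
182 = 128 + 32 + 16 + 4 + 2, so 120^182 ≡ 385·17·374·197·111 ≡ 257 (mod 433)
200·257 = 51400 ≡ 306 (mod 433)
145 ≠ 306; the check fails.

reject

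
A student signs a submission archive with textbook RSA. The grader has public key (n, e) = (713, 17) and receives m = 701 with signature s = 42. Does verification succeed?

Squares mod 713: s^1≡42, s^2≡338, s^4≡164, s^8≡515, s^16≡702
17 = 16 + 1, so s^17 ≡ 702·42 ≡ 251 (mod 713)
s^17 mod 713 = 251, but m = 701.

fails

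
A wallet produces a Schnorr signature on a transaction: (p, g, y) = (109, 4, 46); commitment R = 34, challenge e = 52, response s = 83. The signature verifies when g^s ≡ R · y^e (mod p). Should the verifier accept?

g^s mod p:
4^2 = 16
4^4 ≡ 16^2 = 256 ≡ 38
4^8 ≡ 38^2 = 1444 ≡ 27
4^16 ≡ 27^2 = 729 ≡ 75
4^32 ≡ 75^2 = 5625 ≡ 66
4^64 ≡ 66^2 = 4356 ≡ 105
83 = 64 + 16 + 2 + 1, so 4^83 ≡ 105·75·16·4 ≡ 93 (mod 109)
R · y^e mod p:
46^2 = 2116 ≡ 45
46^4 ≡ 45^2 = 2025 ≡ 63
46^8 ≡ 63^2 = 3969 ≡ 45
46^16 ≡ 45^2 = 2025 ≡ 63
46^32 ≡ 63^2 = 3969 ≡ 45
52 = 32 + 16 + 4, so 46^52 ≡ 45·63·63 ≡ 63 (mod 109)
34·63 = 2142 ≡ 71 (mod 109)
93 ≠ 71; the check fails.

reject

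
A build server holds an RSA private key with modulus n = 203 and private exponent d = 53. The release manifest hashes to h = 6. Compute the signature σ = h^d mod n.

h^2 ≡ 6^2 = 36
h^4 ≡ 36^2 = 1296 ≡ 78
h^8 ≡ 78^2 = 6084 ≡ 197
h^16 ≡ 197^2 = 38809 ≡ 36
h^32 ≡ 36^2 = 1296 ≡ 78
53 = 32 + 16 + 4 + 1, so h^53 ≡ 78·36·78·6 ≡ 125 (mod 203)

125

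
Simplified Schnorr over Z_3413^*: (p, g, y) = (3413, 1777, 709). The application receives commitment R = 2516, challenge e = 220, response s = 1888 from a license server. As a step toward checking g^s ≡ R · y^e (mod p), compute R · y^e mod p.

709^2 = 502681 ≡ 970
709^4 ≡ 970^2 = 940900 ≡ 2325
709^8 ≡ 2325^2 = 5405625 ≡ 2846
709^16 ≡ 2846^2 = 8099716 ≡ 667
709^32 ≡ 667^2 = 444889 ≡ 1199
709^64 ≡ 1199^2 = 1437601 ≡ 728
709^128 ≡ 728^2 = 529984 ≡ 969
220 = 128 + 64 + 16 + 8 + 4, so 709^220 ≡ 969·728·667·2846·2325 ≡ 1189 (mod 3413)
R · y^e ≡ 2516·1189 = 2991524 ≡ 1736 (mod 3413)

1736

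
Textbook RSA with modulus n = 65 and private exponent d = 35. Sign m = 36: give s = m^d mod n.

Squares mod 65: m^1≡36, m^2≡61, m^4≡16, m^8≡61, m^16≡16, m^32≡61
35 = 32 + 2 + 1, so m^35 ≡ 61·61·36 ≡ 56 (mod 65)

56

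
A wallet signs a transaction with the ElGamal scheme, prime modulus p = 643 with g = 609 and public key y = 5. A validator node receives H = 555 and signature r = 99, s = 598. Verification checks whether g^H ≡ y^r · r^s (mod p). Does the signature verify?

does not verify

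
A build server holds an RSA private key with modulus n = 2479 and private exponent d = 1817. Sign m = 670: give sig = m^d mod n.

2211

Squares mod 2479: m^1≡670, m^2≡201, m^4≡737, m^8≡268, m^16≡2412, m^32≡2010, m^64≡1809, m^128≡201, m^256≡737, m^512≡268, m^1024≡2412
1817 = 1024 + 512 + 256 + 16 + 8 + 1, so m^1817 ≡ 2412·268·737·2412·268·670 ≡ 2211 (mod 2479)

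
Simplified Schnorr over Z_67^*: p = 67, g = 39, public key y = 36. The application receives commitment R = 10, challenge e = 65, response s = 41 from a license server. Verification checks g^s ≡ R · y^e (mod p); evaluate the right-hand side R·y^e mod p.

4

36^2 = 1296 ≡ 23
36^4 ≡ 23^2 = 529 ≡ 60
36^8 ≡ 60^2 = 3600 ≡ 49
36^16 ≡ 49^2 = 2401 ≡ 56
36^32 ≡ 56^2 = 3136 ≡ 54
36^64 ≡ 54^2 = 2916 ≡ 35
65 = 64 + 1, so 36^65 ≡ 35·36 ≡ 54 (mod 67)
R · y^e ≡ 10·54 = 540 ≡ 4 (mod 67)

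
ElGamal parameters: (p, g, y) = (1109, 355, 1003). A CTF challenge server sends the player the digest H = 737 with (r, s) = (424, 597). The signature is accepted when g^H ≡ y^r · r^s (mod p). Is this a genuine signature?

genuine

Left side g^H mod p:
355^2 = 126025 ≡ 708
355^4 ≡ 708^2 = 501264 ≡ 1105
355^8 ≡ 1105^2 = 1221025 ≡ 16
355^16 ≡ 16^2 = 256
355^32 ≡ 256^2 = 65536 ≡ 105
355^64 ≡ 105^2 = 11025 ≡ 1044
355^128 ≡ 1044^2 = 1089936 ≡ 898
355^256 ≡ 898^2 = 806404 ≡ 161
355^512 ≡ 161^2 = 25921 ≡ 414
737 = 512 + 128 + 64 + 32 + 1, so 355^737 ≡ 414·898·1044·105·355 ≡ 227 (mod 1109)
Right side y^r · r^s mod p:
1003^2 = 1006009 ≡ 146
1003^4 ≡ 146^2 = 21316 ≡ 245
1003^8 ≡ 245^2 = 60025 ≡ 139
1003^16 ≡ 139^2 = 19321 ≡ 468
1003^32 ≡ 468^2 = 219024 ≡ 551
1003^64 ≡ 551^2 = 303601 ≡ 844
1003^128 ≡ 844^2 = 712336 ≡ 358
1003^256 ≡ 358^2 = 128164 ≡ 629
424 = 256 + 128 + 32 + 8, so 1003^424 ≡ 629·358·551·139 ≡ 413 (mod 1109)
424^2 = 179776 ≡ 118
424^4 ≡ 118^2 = 13924 ≡ 616
424^8 ≡ 616^2 = 379456 ≡ 178
424^16 ≡ 178^2 = 31684 ≡ 632
424^32 ≡ 632^2 = 399424 ≡ 184
424^64 ≡ 184^2 = 33856 ≡ 586
424^128 ≡ 586^2 = 343396 ≡ 715
424^256 ≡ 715^2 = 511225 ≡ 1085
424^512 ≡ 1085^2 = 1177225 ≡ 576
597 = 512 + 64 + 16 + 4 + 1, so 424^597 ≡ 576·586·632·616·424 ≡ 355 (mod 1109)
413·355 = 146615 ≡ 227 (mod 1109)
227 ≡ 227 (mod 1109), so the signature is genuine.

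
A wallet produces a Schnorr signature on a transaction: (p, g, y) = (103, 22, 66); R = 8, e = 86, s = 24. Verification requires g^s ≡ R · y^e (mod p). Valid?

yes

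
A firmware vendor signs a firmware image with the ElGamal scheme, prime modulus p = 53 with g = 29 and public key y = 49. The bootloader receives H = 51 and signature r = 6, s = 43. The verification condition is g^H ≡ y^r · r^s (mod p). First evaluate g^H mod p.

11

29^2 = 841 ≡ 46
29^4 ≡ 46^2 = 2116 ≡ 49
29^8 ≡ 49^2 = 2401 ≡ 16
29^16 ≡ 16^2 = 256 ≡ 44
29^32 ≡ 44^2 = 1936 ≡ 28
51 = 32 + 16 + 2 + 1, so 29^51 ≡ 28·44·46·29 ≡ 11 (mod 53)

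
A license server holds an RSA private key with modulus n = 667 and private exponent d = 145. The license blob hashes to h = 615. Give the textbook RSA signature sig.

33

h^145 mod 667 = 33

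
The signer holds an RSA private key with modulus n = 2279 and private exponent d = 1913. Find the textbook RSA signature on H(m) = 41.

821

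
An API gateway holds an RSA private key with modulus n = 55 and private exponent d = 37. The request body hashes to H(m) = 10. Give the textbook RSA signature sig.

10

(H(m))^2 ≡ 10^2 = 100 ≡ 45
(H(m))^4 ≡ 45^2 = 2025 ≡ 45
(H(m))^8 ≡ 45^2 = 2025 ≡ 45
(H(m))^16 ≡ 45^2 = 2025 ≡ 45
(H(m))^32 ≡ 45^2 = 2025 ≡ 45
37 = 32 + 4 + 1, so (H(m))^37 ≡ 45·45·10 ≡ 10 (mod 55)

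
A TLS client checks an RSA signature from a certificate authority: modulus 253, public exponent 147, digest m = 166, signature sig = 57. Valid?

no

sig^2 ≡ 57^2 = 3249 ≡ 213
sig^4 ≡ 213^2 = 45369 ≡ 82
sig^8 ≡ 82^2 = 6724 ≡ 146
sig^16 ≡ 146^2 = 21316 ≡ 64
sig^32 ≡ 64^2 = 4096 ≡ 48
sig^64 ≡ 48^2 = 2304 ≡ 27
sig^128 ≡ 27^2 = 729 ≡ 223
147 = 128 + 16 + 2 + 1, so sig^147 ≡ 223·64·213·57 ≡ 194 (mod 253)
194 ≠ 166, so verification fails.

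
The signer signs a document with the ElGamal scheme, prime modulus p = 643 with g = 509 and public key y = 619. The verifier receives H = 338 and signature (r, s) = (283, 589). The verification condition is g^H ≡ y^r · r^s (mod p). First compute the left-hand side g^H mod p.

250

509^2 = 259081 ≡ 595
509^4 ≡ 595^2 = 354025 ≡ 375
509^8 ≡ 375^2 = 140625 ≡ 451
509^16 ≡ 451^2 = 203401 ≡ 213
509^32 ≡ 213^2 = 45369 ≡ 359
509^64 ≡ 359^2 = 128881 ≡ 281
509^128 ≡ 281^2 = 78961 ≡ 515
509^256 ≡ 515^2 = 265225 ≡ 309
338 = 256 + 64 + 16 + 2, so 509^338 ≡ 309·281·213·595 ≡ 250 (mod 643)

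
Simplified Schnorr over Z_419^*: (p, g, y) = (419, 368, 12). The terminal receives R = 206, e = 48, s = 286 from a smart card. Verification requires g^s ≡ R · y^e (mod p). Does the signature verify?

g^s mod p:
368^286 mod 419 = 343
R · y^e mod p:
12^48 mod 419 = 321
206·321 = 66126 ≡ 343 (mod 419)
343 ≡ 343 (mod 419); signature holds.

verifies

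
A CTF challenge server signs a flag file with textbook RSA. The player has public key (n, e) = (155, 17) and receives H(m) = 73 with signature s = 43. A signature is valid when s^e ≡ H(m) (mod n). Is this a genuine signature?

genuine

s^2 ≡ 43^2 = 1849 ≡ 144
s^4 ≡ 144^2 = 20736 ≡ 121
s^8 ≡ 121^2 = 14641 ≡ 71
s^16 ≡ 71^2 = 5041 ≡ 81
17 = 16 + 1, so s^17 ≡ 81·43 ≡ 73 (mod 155)
Since 73 equals the digest 73, verification succeeds.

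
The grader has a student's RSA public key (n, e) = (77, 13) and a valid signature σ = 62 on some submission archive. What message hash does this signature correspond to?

σ^2 ≡ 62^2 = 3844 ≡ 71
σ^4 ≡ 71^2 = 5041 ≡ 36
σ^8 ≡ 36^2 = 1296 ≡ 64
13 = 8 + 4 + 1, so σ^13 ≡ 64·36·62 ≡ 13 (mod 77)

13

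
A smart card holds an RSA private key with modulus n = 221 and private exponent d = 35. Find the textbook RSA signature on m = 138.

Squares mod 221: m^1≡138, m^2≡38, m^4≡118, m^8≡1, m^16≡1, m^32≡1
35 = 32 + 2 + 1, so m^35 ≡ 1·38·138 ≡ 161 (mod 221)

161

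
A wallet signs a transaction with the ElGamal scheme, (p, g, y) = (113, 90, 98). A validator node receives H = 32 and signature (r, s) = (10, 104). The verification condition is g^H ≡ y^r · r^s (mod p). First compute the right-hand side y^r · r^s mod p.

109

Squares mod 113: 98^1≡98, 98^2≡112, 98^4≡1, 98^8≡1
10 = 8 + 2, so 98^10 ≡ 1·112 ≡ 112 (mod 113)
Squares mod 113: 10^1≡10, 10^2≡100, 10^4≡56, 10^8≡85, 10^16≡106, 10^32≡49, 10^64≡28
104 = 64 + 32 + 8, so 10^104 ≡ 28·49·85 ≡ 4 (mod 113)
y^r · r^s ≡ 112·4 = 448 ≡ 109 (mod 113)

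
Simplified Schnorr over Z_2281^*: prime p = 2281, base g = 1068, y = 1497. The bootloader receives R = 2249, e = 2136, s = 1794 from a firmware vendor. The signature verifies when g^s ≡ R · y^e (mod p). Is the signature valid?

g^s mod p:
1068^2 = 1140624 ≡ 124
1068^4 ≡ 124^2 = 15376 ≡ 1690
1068^8 ≡ 1690^2 = 2856100 ≡ 288
1068^16 ≡ 288^2 = 82944 ≡ 828
1068^32 ≡ 828^2 = 685584 ≡ 1284
1068^64 ≡ 1284^2 = 1648656 ≡ 1774
1068^128 ≡ 1774^2 = 3147076 ≡ 1577
1068^256 ≡ 1577^2 = 2486929 ≡ 639
1068^512 ≡ 639^2 = 408321 ≡ 22
1068^1024 ≡ 22^2 = 484
1794 = 1024 + 512 + 256 + 2, so 1068^1794 ≡ 484·22·639·124 ≡ 1805 (mod 2281)
R · y^e mod p:
1497^2 = 2241009 ≡ 1067
1497^4 ≡ 1067^2 = 1138489 ≡ 270
1497^8 ≡ 270^2 = 72900 ≡ 2189
1497^16 ≡ 2189^2 = 4791721 ≡ 1621
1497^32 ≡ 1621^2 = 2627641 ≡ 2210
1497^64 ≡ 2210^2 = 4884100 ≡ 479
1497^128 ≡ 479^2 = 229441 ≡ 1341
1497^256 ≡ 1341^2 = 1798281 ≡ 853
1497^512 ≡ 853^2 = 727609 ≡ 2251
1497^1024 ≡ 2251^2 = 5067001 ≡ 900
1497^2048 ≡ 900^2 = 810000 ≡ 245
2136 = 2048 + 64 + 16 + 8, so 1497^2136 ≡ 245·479·1621·2189 ≡ 1782 (mod 2281)
2249·1782 = 4007718 ≡ 1 (mod 2281)
1805 ≠ 1; the check fails.

invalid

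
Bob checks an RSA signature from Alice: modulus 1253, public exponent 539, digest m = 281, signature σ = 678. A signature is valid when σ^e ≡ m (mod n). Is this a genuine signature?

forged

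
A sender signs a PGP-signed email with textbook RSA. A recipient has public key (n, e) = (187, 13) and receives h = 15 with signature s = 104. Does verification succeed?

passes

Squares mod 187: s^1≡104, s^2≡157, s^4≡152, s^8≡103
13 = 8 + 4 + 1, so s^13 ≡ 103·152·104 ≡ 15 (mod 187)
Since 15 equals the digest 15, verification succeeds.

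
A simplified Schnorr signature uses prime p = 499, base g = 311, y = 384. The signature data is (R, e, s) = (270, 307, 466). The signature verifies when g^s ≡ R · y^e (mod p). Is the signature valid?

invalid

g^s mod p:
Squares mod 499: 311^1≡311, 311^2≡414, 311^4≡239, 311^8≡235, 311^16≡335, 311^32≡449, 311^64≡5, 311^128≡25, 311^256≡126
466 = 256 + 128 + 64 + 16 + 2, so 311^466 ≡ 126·25·5·335·414 ≡ 489 (mod 499)
R · y^e mod p:
Squares mod 499: 384^1≡384, 384^2≡251, 384^4≡127, 384^8≡161, 384^16≡472, 384^32≡230, 384^64≡6, 384^128≡36, 384^256≡298
307 = 256 + 32 + 16 + 2 + 1, so 384^307 ≡ 298·230·472·251·384 ≡ 279 (mod 499)
270·279 = 75330 ≡ 480 (mod 499)
489 ≠ 480; the check fails.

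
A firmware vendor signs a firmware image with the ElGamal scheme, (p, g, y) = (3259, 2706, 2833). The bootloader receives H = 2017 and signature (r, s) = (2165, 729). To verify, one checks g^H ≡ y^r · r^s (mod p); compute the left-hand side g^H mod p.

Squares mod 3259: 2706^1≡2706, 2706^2≡2722, 2706^4≡1577, 2706^8≡312, 2706^16≡2833, 2706^32≡2231, 2706^64≡868, 2706^128≡595, 2706^256≡2053, 2706^512≡922, 2706^1024≡2744
2017 = 1024 + 512 + 256 + 128 + 64 + 32 + 1, so 2706^2017 ≡ 2744·922·2053·595·868·2231·2706 ≡ 1615 (mod 3259)

1615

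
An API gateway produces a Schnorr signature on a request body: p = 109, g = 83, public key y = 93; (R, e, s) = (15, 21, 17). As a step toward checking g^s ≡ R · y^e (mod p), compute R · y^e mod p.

Squares mod 109: 93^1≡93, 93^2≡38, 93^4≡27, 93^8≡75, 93^16≡66
21 = 16 + 4 + 1, so 93^21 ≡ 66·27·93 ≡ 46 (mod 109)
R · y^e ≡ 15·46 = 690 ≡ 36 (mod 109)

36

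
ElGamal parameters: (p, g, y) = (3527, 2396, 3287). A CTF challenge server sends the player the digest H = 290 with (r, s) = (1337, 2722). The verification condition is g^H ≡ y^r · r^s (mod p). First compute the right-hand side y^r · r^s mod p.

3287^2 = 10804369 ≡ 1168
3287^4 ≡ 1168^2 = 1364224 ≡ 2802
3287^8 ≡ 2802^2 = 7851204 ≡ 102
3287^16 ≡ 102^2 = 10404 ≡ 3350
3287^32 ≡ 3350^2 = 11222500 ≡ 3113
3287^64 ≡ 3113^2 = 9690769 ≡ 2100
3287^128 ≡ 2100^2 = 4410000 ≡ 1250
3287^256 ≡ 1250^2 = 1562500 ≡ 39
3287^512 ≡ 39^2 = 1521
3287^1024 ≡ 1521^2 = 2313441 ≡ 3256
1337 = 1024 + 256 + 32 + 16 + 8 + 1, so 3287^1337 ≡ 3256·39·3113·3350·102·3287 ≡ 3362 (mod 3527)
1337^2 = 1787569 ≡ 2907
1337^4 ≡ 2907^2 = 8450649 ≡ 3484
1337^8 ≡ 3484^2 = 12138256 ≡ 1849
1337^16 ≡ 1849^2 = 3418801 ≡ 1138
1337^32 ≡ 1138^2 = 1295044 ≡ 635
1337^64 ≡ 635^2 = 403225 ≡ 1147
1337^128 ≡ 1147^2 = 1315609 ≡ 38
1337^256 ≡ 38^2 = 1444
1337^512 ≡ 1444^2 = 2085136 ≡ 679
1337^1024 ≡ 679^2 = 461041 ≡ 2531
1337^2048 ≡ 2531^2 = 6405961 ≡ 929
2722 = 2048 + 512 + 128 + 32 + 2, so 1337^2722 ≡ 929·679·38·635·2907 ≡ 1660 (mod 3527)
y^r · r^s ≡ 3362·1660 = 5580920 ≡ 1206 (mod 3527)

1206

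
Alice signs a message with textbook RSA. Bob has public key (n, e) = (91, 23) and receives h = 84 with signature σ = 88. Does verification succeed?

σ^2 ≡ 88^2 = 7744 ≡ 9
σ^4 ≡ 9^2 = 81
σ^8 ≡ 81^2 = 6561 ≡ 9
σ^16 ≡ 9^2 = 81
23 = 16 + 4 + 2 + 1, so σ^23 ≡ 81·81·9·88 ≡ 30 (mod 91)
30 ≠ 84, so verification fails.

fails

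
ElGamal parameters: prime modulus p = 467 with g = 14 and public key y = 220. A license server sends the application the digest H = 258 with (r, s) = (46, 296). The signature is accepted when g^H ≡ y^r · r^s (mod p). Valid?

yes

Left side g^H mod p:
14^2 = 196
14^4 ≡ 196^2 = 38416 ≡ 122
14^8 ≡ 122^2 = 14884 ≡ 407
14^16 ≡ 407^2 = 165649 ≡ 331
14^32 ≡ 331^2 = 109561 ≡ 283
14^64 ≡ 283^2 = 80089 ≡ 232
14^128 ≡ 232^2 = 53824 ≡ 119
14^256 ≡ 119^2 = 14161 ≡ 151
258 = 256 + 2, so 14^258 ≡ 151·196 ≡ 175 (mod 467)
Right side y^r · r^s mod p:
220^2 = 48400 ≡ 299
220^4 ≡ 299^2 = 89401 ≡ 204
220^8 ≡ 204^2 = 41616 ≡ 53
220^16 ≡ 53^2 = 2809 ≡ 7
220^32 ≡ 7^2 = 49
46 = 32 + 8 + 4 + 2, so 220^46 ≡ 49·53·204·299 ≡ 212 (mod 467)
46^2 = 2116 ≡ 248
46^4 ≡ 248^2 = 61504 ≡ 327
46^8 ≡ 327^2 = 106929 ≡ 453
46^16 ≡ 453^2 = 205209 ≡ 196
46^32 ≡ 196^2 = 38416 ≡ 122
46^64 ≡ 122^2 = 14884 ≡ 407
46^128 ≡ 407^2 = 165649 ≡ 331
46^256 ≡ 331^2 = 109561 ≡ 283
296 = 256 + 32 + 8, so 46^296 ≡ 283·122·453 ≡ 448 (mod 467)
212·448 = 94976 ≡ 175 (mod 467)
175 ≡ 175 (mod 467), so the signature is genuine.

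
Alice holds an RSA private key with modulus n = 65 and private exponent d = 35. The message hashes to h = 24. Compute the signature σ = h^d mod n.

19

h^2 ≡ 24^2 = 576 ≡ 56
h^4 ≡ 56^2 = 3136 ≡ 16
h^8 ≡ 16^2 = 256 ≡ 61
h^16 ≡ 61^2 = 3721 ≡ 16
h^32 ≡ 16^2 = 256 ≡ 61
35 = 32 + 2 + 1, so h^35 ≡ 61·56·24 ≡ 19 (mod 65)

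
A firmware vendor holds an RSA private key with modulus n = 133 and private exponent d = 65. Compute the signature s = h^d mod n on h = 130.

h^2 ≡ 130^2 = 16900 ≡ 9
h^4 ≡ 9^2 = 81
h^8 ≡ 81^2 = 6561 ≡ 44
h^16 ≡ 44^2 = 1936 ≡ 74
h^32 ≡ 74^2 = 5476 ≡ 23
h^64 ≡ 23^2 = 529 ≡ 130
65 = 64 + 1, so h^65 ≡ 130·130 ≡ 9 (mod 133)

9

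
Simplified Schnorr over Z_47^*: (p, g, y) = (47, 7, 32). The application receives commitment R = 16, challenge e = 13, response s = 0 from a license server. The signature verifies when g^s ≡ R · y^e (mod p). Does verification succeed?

passes

g^s mod p:
7^0 mod 47 = 1
R · y^e mod p:
32^2 = 1024 ≡ 37
32^4 ≡ 37^2 = 1369 ≡ 6
32^8 ≡ 6^2 = 36
13 = 8 + 4 + 1, so 32^13 ≡ 36·6·32 ≡ 3 (mod 47)
16·3 = 48 ≡ 1 (mod 47)
1 ≡ 1 (mod 47); signature holds.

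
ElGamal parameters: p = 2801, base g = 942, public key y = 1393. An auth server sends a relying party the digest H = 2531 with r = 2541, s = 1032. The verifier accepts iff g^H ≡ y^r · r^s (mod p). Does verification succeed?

fails

Left side g^H mod p:
942^2531 mod 2801 = 1087
Right side y^r · r^s mod p:
1393^2541 mod 2801 = 1076
2541^1032 mod 2801 = 2729
1076·2729 = 2936404 ≡ 956 (mod 2801)
1087 ≠ 956, so verification fails.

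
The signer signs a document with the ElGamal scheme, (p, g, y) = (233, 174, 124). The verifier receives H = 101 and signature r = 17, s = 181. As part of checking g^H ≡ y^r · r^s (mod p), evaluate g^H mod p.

48

174^101 mod 233 = 48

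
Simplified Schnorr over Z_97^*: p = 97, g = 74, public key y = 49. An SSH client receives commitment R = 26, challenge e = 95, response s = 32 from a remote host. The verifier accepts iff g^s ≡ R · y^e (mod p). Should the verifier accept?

reject

g^s mod p:
74^2 = 5476 ≡ 44
74^4 ≡ 44^2 = 1936 ≡ 93
74^8 ≡ 93^2 = 8649 ≡ 16
74^16 ≡ 16^2 = 256 ≡ 62
74^32 ≡ 62^2 = 3844 ≡ 61
R · y^e mod p:
49^2 = 2401 ≡ 73
49^4 ≡ 73^2 = 5329 ≡ 91
49^8 ≡ 91^2 = 8281 ≡ 36
49^16 ≡ 36^2 = 1296 ≡ 35
49^32 ≡ 35^2 = 1225 ≡ 61
49^64 ≡ 61^2 = 3721 ≡ 35
95 = 64 + 16 + 8 + 4 + 2 + 1, so 49^95 ≡ 35·35·36·91·73·49 ≡ 2 (mod 97)
26·2 = 52 ≡ 52 (mod 97)
61 ≠ 52; the check fails.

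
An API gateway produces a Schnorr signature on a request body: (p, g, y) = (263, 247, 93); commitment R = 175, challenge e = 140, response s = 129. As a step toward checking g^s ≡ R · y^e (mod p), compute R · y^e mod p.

188

93^2 = 8649 ≡ 233
93^4 ≡ 233^2 = 54289 ≡ 111
93^8 ≡ 111^2 = 12321 ≡ 223
93^16 ≡ 223^2 = 49729 ≡ 22
93^32 ≡ 22^2 = 484 ≡ 221
93^64 ≡ 221^2 = 48841 ≡ 186
93^128 ≡ 186^2 = 34596 ≡ 143
140 = 128 + 8 + 4, so 93^140 ≡ 143·223·111 ≡ 225 (mod 263)
R · y^e ≡ 175·225 = 39375 ≡ 188 (mod 263)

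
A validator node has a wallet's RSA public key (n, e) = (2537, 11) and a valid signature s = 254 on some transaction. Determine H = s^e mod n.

217

Squares mod 2537: s^1≡254, s^2≡1091, s^4≡428, s^8≡520
11 = 8 + 2 + 1, so s^11 ≡ 520·1091·254 ≡ 217 (mod 2537)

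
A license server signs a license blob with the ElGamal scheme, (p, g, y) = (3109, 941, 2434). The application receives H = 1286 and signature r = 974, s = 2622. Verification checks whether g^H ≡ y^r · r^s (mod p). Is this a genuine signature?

Left side g^H mod p:
941^1286 mod 3109 = 2747
Right side y^r · r^s mod p:
2434^974 mod 3109 = 108
974^2622 mod 3109 = 1671
108·1671 = 180468 ≡ 146 (mod 3109)
2747 ≠ 146, so verification fails.

forged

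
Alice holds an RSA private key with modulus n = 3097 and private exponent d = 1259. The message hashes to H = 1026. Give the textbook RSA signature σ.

Squares mod 3097: H^1≡1026, H^2≡2793, H^4≡2603, H^8≡2470, H^16≡2907, H^32≡2033, H^64≡1691, H^128≡950, H^256≡1273, H^512≡798, H^1024≡1919
1259 = 1024 + 128 + 64 + 32 + 8 + 2 + 1, so H^1259 ≡ 1919·950·1691·2033·2470·2793·1026 ≡ 171 (mod 3097)

171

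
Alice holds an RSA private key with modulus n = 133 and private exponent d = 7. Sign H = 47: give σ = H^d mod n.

61

Squares mod 133: H^1≡47, H^2≡81, H^4≡44
7 = 4 + 2 + 1, so H^7 ≡ 44·81·47 ≡ 61 (mod 133)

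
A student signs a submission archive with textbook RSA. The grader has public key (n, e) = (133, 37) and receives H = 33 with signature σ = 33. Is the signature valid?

σ^37 mod 133 = 33
33 = H, so the signature checks out.

valid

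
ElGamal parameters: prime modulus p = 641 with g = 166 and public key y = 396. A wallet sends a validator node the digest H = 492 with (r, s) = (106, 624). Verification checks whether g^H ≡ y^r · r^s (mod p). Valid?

yes

Left side g^H mod p:
166^2 = 27556 ≡ 634
166^4 ≡ 634^2 = 401956 ≡ 49
166^8 ≡ 49^2 = 2401 ≡ 478
166^16 ≡ 478^2 = 228484 ≡ 288
166^32 ≡ 288^2 = 82944 ≡ 255
166^64 ≡ 255^2 = 65025 ≡ 284
166^128 ≡ 284^2 = 80656 ≡ 531
166^256 ≡ 531^2 = 281961 ≡ 562
492 = 256 + 128 + 64 + 32 + 8 + 4, so 166^492 ≡ 562·531·284·255·478·49 ≡ 560 (mod 641)
Right side y^r · r^s mod p:
396^2 = 156816 ≡ 412
396^4 ≡ 412^2 = 169744 ≡ 520
396^8 ≡ 520^2 = 270400 ≡ 539
396^16 ≡ 539^2 = 290521 ≡ 148
396^32 ≡ 148^2 = 21904 ≡ 110
396^64 ≡ 110^2 = 12100 ≡ 562
106 = 64 + 32 + 8 + 2, so 396^106 ≡ 562·110·539·412 ≡ 604 (mod 641)
106^2 = 11236 ≡ 339
106^4 ≡ 339^2 = 114921 ≡ 182
106^8 ≡ 182^2 = 33124 ≡ 433
106^16 ≡ 433^2 = 187489 ≡ 317
106^32 ≡ 317^2 = 100489 ≡ 493
106^64 ≡ 493^2 = 243049 ≡ 110
106^128 ≡ 110^2 = 12100 ≡ 562
106^256 ≡ 562^2 = 315844 ≡ 472
106^512 ≡ 472^2 = 222784 ≡ 357
624 = 512 + 64 + 32 + 16, so 106^624 ≡ 357·110·493·317 ≡ 366 (mod 641)
604·366 = 221064 ≡ 560 (mod 641)
560 ≡ 560 (mod 641), so the signature is genuine.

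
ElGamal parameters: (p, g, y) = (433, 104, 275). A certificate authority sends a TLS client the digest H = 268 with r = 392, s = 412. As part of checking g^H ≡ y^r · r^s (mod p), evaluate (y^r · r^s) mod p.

385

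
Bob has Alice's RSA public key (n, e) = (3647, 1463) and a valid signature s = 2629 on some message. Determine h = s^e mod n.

Squares mod 3647: s^1≡2629, s^2≡576, s^4≡3546, s^8≡2907, s^16≡550, s^32≡3446, s^64≡284, s^128≡422, s^256≡3028, s^512≡226, s^1024≡18
1463 = 1024 + 256 + 128 + 32 + 16 + 4 + 2 + 1, so s^1463 ≡ 18·3028·422·3446·550·3546·576·2629 ≡ 1619 (mod 3647)

1619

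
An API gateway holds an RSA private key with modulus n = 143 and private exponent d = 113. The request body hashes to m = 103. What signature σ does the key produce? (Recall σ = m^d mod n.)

64

Squares mod 143: m^1≡103, m^2≡27, m^4≡14, m^8≡53, m^16≡92, m^32≡27, m^64≡14
113 = 64 + 32 + 16 + 1, so m^113 ≡ 14·27·92·103 ≡ 64 (mod 143)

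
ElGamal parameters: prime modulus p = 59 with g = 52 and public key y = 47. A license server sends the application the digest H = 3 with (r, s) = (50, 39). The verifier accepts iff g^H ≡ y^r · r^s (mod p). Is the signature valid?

invalid

Left side g^H mod p:
52^2 = 2704 ≡ 49
3 = 2 + 1, so 52^3 ≡ 49·52 ≡ 11 (mod 59)
Right side y^r · r^s mod p:
47^2 = 2209 ≡ 26
47^4 ≡ 26^2 = 676 ≡ 27
47^8 ≡ 27^2 = 729 ≡ 21
47^16 ≡ 21^2 = 441 ≡ 28
47^32 ≡ 28^2 = 784 ≡ 17
50 = 32 + 16 + 2, so 47^50 ≡ 17·28·26 ≡ 45 (mod 59)
50^2 = 2500 ≡ 22
50^4 ≡ 22^2 = 484 ≡ 12
50^8 ≡ 12^2 = 144 ≡ 26
50^16 ≡ 26^2 = 676 ≡ 27
50^32 ≡ 27^2 = 729 ≡ 21
39 = 32 + 4 + 2 + 1, so 50^39 ≡ 21·12·22·50 ≡ 18 (mod 59)
45·18 = 810 ≡ 43 (mod 59)
11 ≠ 43, so verification fails.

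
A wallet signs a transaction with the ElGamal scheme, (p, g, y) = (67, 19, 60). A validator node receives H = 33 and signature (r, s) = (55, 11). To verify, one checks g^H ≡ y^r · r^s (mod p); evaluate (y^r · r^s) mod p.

60^2 = 3600 ≡ 49
60^4 ≡ 49^2 = 2401 ≡ 56
60^8 ≡ 56^2 = 3136 ≡ 54
60^16 ≡ 54^2 = 2916 ≡ 35
60^32 ≡ 35^2 = 1225 ≡ 19
55 = 32 + 16 + 4 + 2 + 1, so 60^55 ≡ 19·35·56·49·60 ≡ 29 (mod 67)
55^2 = 3025 ≡ 10
55^4 ≡ 10^2 = 100 ≡ 33
55^8 ≡ 33^2 = 1089 ≡ 17
11 = 8 + 2 + 1, so 55^11 ≡ 17·10·55 ≡ 37 (mod 67)
y^r · r^s ≡ 29·37 = 1073 ≡ 1 (mod 67)

1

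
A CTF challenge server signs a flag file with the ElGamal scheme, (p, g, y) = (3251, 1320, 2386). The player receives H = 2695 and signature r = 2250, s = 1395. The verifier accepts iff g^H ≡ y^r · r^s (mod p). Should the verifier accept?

Left side g^H mod p:
1320^2 = 1742400 ≡ 3115
1320^4 ≡ 3115^2 = 9703225 ≡ 2241
1320^8 ≡ 2241^2 = 5022081 ≡ 2537
1320^16 ≡ 2537^2 = 6436369 ≡ 2640
1320^32 ≡ 2640^2 = 6969600 ≡ 2707
1320^64 ≡ 2707^2 = 7327849 ≡ 95
1320^128 ≡ 95^2 = 9025 ≡ 2523
1320^256 ≡ 2523^2 = 6365529 ≡ 71
1320^512 ≡ 71^2 = 5041 ≡ 1790
1320^1024 ≡ 1790^2 = 3204100 ≡ 1865
1320^2048 ≡ 1865^2 = 3478225 ≡ 2906
2695 = 2048 + 512 + 128 + 4 + 2 + 1, so 1320^2695 ≡ 2906·1790·2523·2241·3115·1320 ≡ 158 (mod 3251)
Right side y^r · r^s mod p:
2386^2 = 5692996 ≡ 495
2386^4 ≡ 495^2 = 245025 ≡ 1200
2386^8 ≡ 1200^2 = 1440000 ≡ 3058
2386^16 ≡ 3058^2 = 9351364 ≡ 1488
2386^32 ≡ 1488^2 = 2214144 ≡ 213
2386^64 ≡ 213^2 = 45369 ≡ 3106
2386^128 ≡ 3106^2 = 9647236 ≡ 1519
2386^256 ≡ 1519^2 = 2307361 ≡ 2402
2386^512 ≡ 2402^2 = 5769604 ≡ 2330
2386^1024 ≡ 2330^2 = 5428900 ≡ 2981
2386^2048 ≡ 2981^2 = 8886361 ≡ 1378
2250 = 2048 + 128 + 64 + 8 + 2, so 2386^2250 ≡ 1378·1519·3106·3058·495 ≡ 2942 (mod 3251)
2250^2 = 5062500 ≡ 693
2250^4 ≡ 693^2 = 480249 ≡ 2352
2250^8 ≡ 2352^2 = 5531904 ≡ 1953
2250^16 ≡ 1953^2 = 3814209 ≡ 786
2250^32 ≡ 786^2 = 617796 ≡ 106
2250^64 ≡ 106^2 = 11236 ≡ 1483
2250^128 ≡ 1483^2 = 2199289 ≡ 1613
2250^256 ≡ 1613^2 = 2601769 ≡ 969
2250^512 ≡ 969^2 = 938961 ≡ 2673
2250^1024 ≡ 2673^2 = 7144929 ≡ 2482
1395 = 1024 + 256 + 64 + 32 + 16 + 2 + 1, so 2250^1395 ≡ 2482·969·1483·106·786·693·2250 ≡ 2691 (mod 3251)
2942·2691 = 7916922 ≡ 737 (mod 3251)
158 ≠ 737, so verification fails.

reject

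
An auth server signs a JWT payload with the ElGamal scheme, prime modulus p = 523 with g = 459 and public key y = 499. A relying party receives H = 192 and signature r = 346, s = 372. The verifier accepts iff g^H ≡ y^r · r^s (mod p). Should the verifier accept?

Left side g^H mod p:
459^192 mod 523 = 496
Right side y^r · r^s mod p:
499^346 mod 523 = 375
346^372 mod 523 = 428
375·428 = 160500 ≡ 462 (mod 523)
496 ≠ 462, so verification fails.

reject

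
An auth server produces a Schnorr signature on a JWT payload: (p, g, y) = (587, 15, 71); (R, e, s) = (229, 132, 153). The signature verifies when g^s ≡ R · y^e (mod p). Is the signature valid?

g^s mod p:
Squares mod 587: 15^1≡15, 15^2≡225, 15^4≡143, 15^8≡491, 15^16≡411, 15^32≡452, 15^64≡28, 15^128≡197
153 = 128 + 16 + 8 + 1, so 15^153 ≡ 197·411·491·15 ≡ 395 (mod 587)
R · y^e mod p:
Squares mod 587: 71^1≡71, 71^2≡345, 71^4≡451, 71^8≡299, 71^16≡177, 71^32≡218, 71^64≡564, 71^128≡529
132 = 128 + 4, so 71^132 ≡ 529·451 ≡ 257 (mod 587)
229·257 = 58853 ≡ 153 (mod 587)
395 ≠ 153; the check fails.

invalid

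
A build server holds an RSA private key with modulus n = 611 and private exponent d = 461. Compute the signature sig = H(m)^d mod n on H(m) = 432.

9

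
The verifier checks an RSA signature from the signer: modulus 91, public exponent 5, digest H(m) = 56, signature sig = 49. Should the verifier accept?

sig^2 ≡ 49^2 = 2401 ≡ 35
sig^4 ≡ 35^2 = 1225 ≡ 42
5 = 4 + 1, so sig^5 ≡ 42·49 ≡ 56 (mod 91)
sig^5 mod 91 = 56 matches H(m).

accept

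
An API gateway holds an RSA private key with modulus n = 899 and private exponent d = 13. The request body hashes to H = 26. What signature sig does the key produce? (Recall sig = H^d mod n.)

677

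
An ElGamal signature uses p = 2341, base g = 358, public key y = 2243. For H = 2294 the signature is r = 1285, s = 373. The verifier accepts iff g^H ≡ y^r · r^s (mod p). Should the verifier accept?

Left side g^H mod p:
358^2 = 128164 ≡ 1750
358^4 ≡ 1750^2 = 3062500 ≡ 472
358^8 ≡ 472^2 = 222784 ≡ 389
358^16 ≡ 389^2 = 151321 ≡ 1497
358^32 ≡ 1497^2 = 2241009 ≡ 672
358^64 ≡ 672^2 = 451584 ≡ 2112
358^128 ≡ 2112^2 = 4460544 ≡ 939
358^256 ≡ 939^2 = 881721 ≡ 1505
358^512 ≡ 1505^2 = 2265025 ≡ 1278
358^1024 ≡ 1278^2 = 1633284 ≡ 1607
358^2048 ≡ 1607^2 = 2582449 ≡ 326
2294 = 2048 + 128 + 64 + 32 + 16 + 4 + 2, so 358^2294 ≡ 326·939·2112·672·1497·472·1750 ≡ 1686 (mod 2341)
Right side y^r · r^s mod p:
2243^2 = 5031049 ≡ 240
2243^4 ≡ 240^2 = 57600 ≡ 1416
2243^8 ≡ 1416^2 = 2005056 ≡ 1160
2243^16 ≡ 1160^2 = 1345600 ≡ 1866
2243^32 ≡ 1866^2 = 3481956 ≡ 889
2243^64 ≡ 889^2 = 790321 ≡ 1404
2243^128 ≡ 1404^2 = 1971216 ≡ 94
2243^256 ≡ 94^2 = 8836 ≡ 1813
2243^512 ≡ 1813^2 = 3286969 ≡ 205
2243^1024 ≡ 205^2 = 42025 ≡ 2228
1285 = 1024 + 256 + 4 + 1, so 2243^1285 ≡ 2228·1813·1416·2243 ≡ 545 (mod 2341)
1285^2 = 1651225 ≡ 820
1285^4 ≡ 820^2 = 672400 ≡ 533
1285^8 ≡ 533^2 = 284089 ≡ 828
1285^16 ≡ 828^2 = 685584 ≡ 2012
1285^32 ≡ 2012^2 = 4048144 ≡ 555
1285^64 ≡ 555^2 = 308025 ≡ 1354
1285^128 ≡ 1354^2 = 1833316 ≡ 313
1285^256 ≡ 313^2 = 97969 ≡ 1988
373 = 256 + 64 + 32 + 16 + 4 + 1, so 1285^373 ≡ 1988·1354·555·2012·533·1285 ≡ 278 (mod 2341)
545·278 = 151510 ≡ 1686 (mod 2341)
1686 ≡ 1686 (mod 2341), so the signature is genuine.

accept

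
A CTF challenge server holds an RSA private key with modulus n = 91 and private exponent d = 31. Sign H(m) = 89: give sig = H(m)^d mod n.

54

(H(m))^31 mod 91 = 54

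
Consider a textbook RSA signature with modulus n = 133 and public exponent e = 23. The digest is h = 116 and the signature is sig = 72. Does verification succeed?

sig^23 mod 133 = 116
sig^23 mod 133 = 116 matches h.

passes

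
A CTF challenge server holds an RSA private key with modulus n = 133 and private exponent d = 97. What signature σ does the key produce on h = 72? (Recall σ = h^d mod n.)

h^2 ≡ 72^2 = 5184 ≡ 130
h^4 ≡ 130^2 = 16900 ≡ 9
h^8 ≡ 9^2 = 81
h^16 ≡ 81^2 = 6561 ≡ 44
h^32 ≡ 44^2 = 1936 ≡ 74
h^64 ≡ 74^2 = 5476 ≡ 23
97 = 64 + 32 + 1, so h^97 ≡ 23·74·72 ≡ 51 (mod 133)

51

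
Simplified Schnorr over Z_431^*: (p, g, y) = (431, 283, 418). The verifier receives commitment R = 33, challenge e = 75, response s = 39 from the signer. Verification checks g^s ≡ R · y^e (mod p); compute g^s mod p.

283^2 = 80089 ≡ 354
283^4 ≡ 354^2 = 125316 ≡ 326
283^8 ≡ 326^2 = 106276 ≡ 250
283^16 ≡ 250^2 = 62500 ≡ 5
283^32 ≡ 5^2 = 25
39 = 32 + 4 + 2 + 1, so 283^39 ≡ 25·326·354·283 ≡ 348 (mod 431)

348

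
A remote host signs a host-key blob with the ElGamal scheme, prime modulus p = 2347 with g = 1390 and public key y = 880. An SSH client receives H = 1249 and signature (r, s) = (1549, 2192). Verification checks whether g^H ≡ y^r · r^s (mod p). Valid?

no

Left side g^H mod p:
Squares mod 2347: 1390^1≡1390, 1390^2≡519, 1390^4≡1803, 1390^8≡214, 1390^16≡1203, 1390^32≡1457, 1390^64≡1161, 1390^128≡743, 1390^256≡504, 1390^512≡540, 1390^1024≡572
1249 = 1024 + 128 + 64 + 32 + 1, so 1390^1249 ≡ 572·743·1161·1457·1390 ≡ 60 (mod 2347)
Right side y^r · r^s mod p:
Squares mod 2347: 880^1≡880, 880^2≡2237, 880^4≡365, 880^8≡1793, 880^16≡1806, 880^32≡1653, 880^64≡501, 880^128≡2219, 880^256≡2302, 880^512≡2025, 880^1024≡416
1549 = 1024 + 512 + 8 + 4 + 1, so 880^1549 ≡ 416·2025·1793·365·880 ≡ 1430 (mod 2347)
Squares mod 2347: 1549^1≡1549, 1549^2≡767, 1549^4≡1539, 1549^8≡398, 1549^16≡1155, 1549^32≡929, 1549^64≡1692, 1549^128≡1871, 1549^256≡1264, 1549^512≡1736, 1549^1024≡148, 1549^2048≡781
2192 = 2048 + 128 + 16, so 1549^2192 ≡ 781·1871·1155 ≡ 776 (mod 2347)
1430·776 = 1109680 ≡ 1896 (mod 2347)
60 ≠ 1896, so verification fails.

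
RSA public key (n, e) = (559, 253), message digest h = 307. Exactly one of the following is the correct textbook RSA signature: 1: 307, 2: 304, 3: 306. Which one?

1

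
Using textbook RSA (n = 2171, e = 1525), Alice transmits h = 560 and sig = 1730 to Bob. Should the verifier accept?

Squares mod 2171: sig^1≡1730, sig^2≡1262, sig^4≡1301, sig^8≡1392, sig^16≡1132, sig^32≡534, sig^64≡755, sig^128≡1223, sig^256≡2081, sig^512≡1587, sig^1024≡209
1525 = 1024 + 256 + 128 + 64 + 32 + 16 + 4 + 1, so sig^1525 ≡ 209·2081·1223·755·534·1132·1301·1730 ≡ 560 (mod 2171)
560 = h, so the signature checks out.

accept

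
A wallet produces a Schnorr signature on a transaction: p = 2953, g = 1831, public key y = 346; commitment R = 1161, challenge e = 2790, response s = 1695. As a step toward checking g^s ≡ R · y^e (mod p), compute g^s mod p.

1528

Squares mod 2953: 1831^1≡1831, 1831^2≡906, 1831^4≡2855, 1831^8≡745, 1831^16≡2814, 1831^32≡1603, 1831^64≡499, 1831^128≡949, 1831^256≡2889, 1831^512≡1143, 1831^1024≡1223
1695 = 1024 + 512 + 128 + 16 + 8 + 4 + 2 + 1, so 1831^1695 ≡ 1223·1143·949·2814·745·2855·906·1831 ≡ 1528 (mod 2953)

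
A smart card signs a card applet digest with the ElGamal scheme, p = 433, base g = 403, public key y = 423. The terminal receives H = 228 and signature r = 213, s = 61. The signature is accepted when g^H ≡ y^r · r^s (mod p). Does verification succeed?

Left side g^H mod p:
403^228 mod 433 = 158
Right side y^r · r^s mod p:
423^213 mod 433 = 391
213^61 mod 433 = 14
391·14 = 5474 ≡ 278 (mod 433)
158 ≠ 278, so verification fails.

fails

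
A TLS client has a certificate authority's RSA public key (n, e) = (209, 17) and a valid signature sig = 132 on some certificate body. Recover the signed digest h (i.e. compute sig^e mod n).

132

Squares mod 209: sig^1≡132, sig^2≡77, sig^4≡77, sig^8≡77, sig^16≡77
17 = 16 + 1, so sig^17 ≡ 77·132 ≡ 132 (mod 209)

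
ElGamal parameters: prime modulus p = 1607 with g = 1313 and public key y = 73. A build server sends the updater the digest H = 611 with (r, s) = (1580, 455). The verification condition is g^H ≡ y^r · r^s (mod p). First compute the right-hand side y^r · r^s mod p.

73^2 = 5329 ≡ 508
73^4 ≡ 508^2 = 258064 ≡ 944
73^8 ≡ 944^2 = 891136 ≡ 858
73^16 ≡ 858^2 = 736164 ≡ 158
73^32 ≡ 158^2 = 24964 ≡ 859
73^64 ≡ 859^2 = 737881 ≡ 268
73^128 ≡ 268^2 = 71824 ≡ 1116
73^256 ≡ 1116^2 = 1245456 ≡ 31
73^512 ≡ 31^2 = 961
73^1024 ≡ 961^2 = 923521 ≡ 1103
1580 = 1024 + 512 + 32 + 8 + 4, so 73^1580 ≡ 1103·961·859·858·944 ≡ 12 (mod 1607)
1580^2 = 2496400 ≡ 729
1580^4 ≡ 729^2 = 531441 ≡ 1131
1580^8 ≡ 1131^2 = 1279161 ≡ 1596
1580^16 ≡ 1596^2 = 2547216 ≡ 121
1580^32 ≡ 121^2 = 14641 ≡ 178
1580^64 ≡ 178^2 = 31684 ≡ 1151
1580^128 ≡ 1151^2 = 1324801 ≡ 633
1580^256 ≡ 633^2 = 400689 ≡ 546
455 = 256 + 128 + 64 + 4 + 2 + 1, so 1580^455 ≡ 546·633·1151·1131·729·1580 ≡ 1148 (mod 1607)
y^r · r^s ≡ 12·1148 = 13776 ≡ 920 (mod 1607)

920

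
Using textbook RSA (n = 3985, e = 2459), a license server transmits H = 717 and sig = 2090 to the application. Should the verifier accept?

reject

sig^2459 mod 3985 = 3665
The recovered value 3665 does not match the digest 717.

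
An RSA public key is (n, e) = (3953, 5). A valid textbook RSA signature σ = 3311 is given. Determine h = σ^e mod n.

σ^2 ≡ 3311^2 = 10962721 ≡ 1052
σ^4 ≡ 1052^2 = 1106704 ≡ 3817
5 = 4 + 1, so σ^5 ≡ 3817·3311 ≡ 346 (mod 3953)

346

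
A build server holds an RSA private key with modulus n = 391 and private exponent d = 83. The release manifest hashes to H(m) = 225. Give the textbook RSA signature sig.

353

(H(m))^2 ≡ 225^2 = 50625 ≡ 186
(H(m))^4 ≡ 186^2 = 34596 ≡ 188
(H(m))^8 ≡ 188^2 = 35344 ≡ 154
(H(m))^16 ≡ 154^2 = 23716 ≡ 256
(H(m))^32 ≡ 256^2 = 65536 ≡ 239
(H(m))^64 ≡ 239^2 = 57121 ≡ 35
83 = 64 + 16 + 2 + 1, so (H(m))^83 ≡ 35·256·186·225 ≡ 353 (mod 391)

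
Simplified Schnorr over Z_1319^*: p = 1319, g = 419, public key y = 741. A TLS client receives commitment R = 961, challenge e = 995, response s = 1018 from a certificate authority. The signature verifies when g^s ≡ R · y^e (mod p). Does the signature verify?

does not verify

g^s mod p:
419^2 = 175561 ≡ 134
419^4 ≡ 134^2 = 17956 ≡ 809
419^8 ≡ 809^2 = 654481 ≡ 257
419^16 ≡ 257^2 = 66049 ≡ 99
419^32 ≡ 99^2 = 9801 ≡ 568
419^64 ≡ 568^2 = 322624 ≡ 788
419^128 ≡ 788^2 = 620944 ≡ 1014
419^256 ≡ 1014^2 = 1028196 ≡ 695
419^512 ≡ 695^2 = 483025 ≡ 271
1018 = 512 + 256 + 128 + 64 + 32 + 16 + 8 + 2, so 419^1018 ≡ 271·695·1014·788·568·99·257·134 ≡ 344 (mod 1319)
R · y^e mod p:
741^2 = 549081 ≡ 377
741^4 ≡ 377^2 = 142129 ≡ 996
741^8 ≡ 996^2 = 992016 ≡ 128
741^16 ≡ 128^2 = 16384 ≡ 556
741^32 ≡ 556^2 = 309136 ≡ 490
741^64 ≡ 490^2 = 240100 ≡ 42
741^128 ≡ 42^2 = 1764 ≡ 445
741^256 ≡ 445^2 = 198025 ≡ 175
741^512 ≡ 175^2 = 30625 ≡ 288
995 = 512 + 256 + 128 + 64 + 32 + 2 + 1, so 741^995 ≡ 288·175·445·42·490·377·741 ≡ 981 (mod 1319)
961·981 = 942741 ≡ 975 (mod 1319)
344 ≠ 975; the check fails.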